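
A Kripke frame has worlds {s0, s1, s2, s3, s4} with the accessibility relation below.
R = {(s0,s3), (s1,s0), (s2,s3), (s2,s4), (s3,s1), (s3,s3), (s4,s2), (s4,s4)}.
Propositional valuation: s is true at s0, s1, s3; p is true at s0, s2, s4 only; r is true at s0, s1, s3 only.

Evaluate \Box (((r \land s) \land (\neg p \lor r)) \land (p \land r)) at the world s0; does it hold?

No

Recall that \Box ψ holds at a world iff ψ holds at every accessible world, and \Diamond ψ holds iff ψ holds at some accessible world.
At s0: \Box (((r \land s) \land (\neg p \lor r)) \land (p \land r)) requires ((r \land s) \land (\neg p \lor r)) \land (p \land r) at every successor {s3}.
  ((r \land s) \land (\neg p \lor r)) \land (p \land r) fails at s3, so \Box (((r \land s) \land (\neg p \lor r)) \land (p \land r)) is false at s0.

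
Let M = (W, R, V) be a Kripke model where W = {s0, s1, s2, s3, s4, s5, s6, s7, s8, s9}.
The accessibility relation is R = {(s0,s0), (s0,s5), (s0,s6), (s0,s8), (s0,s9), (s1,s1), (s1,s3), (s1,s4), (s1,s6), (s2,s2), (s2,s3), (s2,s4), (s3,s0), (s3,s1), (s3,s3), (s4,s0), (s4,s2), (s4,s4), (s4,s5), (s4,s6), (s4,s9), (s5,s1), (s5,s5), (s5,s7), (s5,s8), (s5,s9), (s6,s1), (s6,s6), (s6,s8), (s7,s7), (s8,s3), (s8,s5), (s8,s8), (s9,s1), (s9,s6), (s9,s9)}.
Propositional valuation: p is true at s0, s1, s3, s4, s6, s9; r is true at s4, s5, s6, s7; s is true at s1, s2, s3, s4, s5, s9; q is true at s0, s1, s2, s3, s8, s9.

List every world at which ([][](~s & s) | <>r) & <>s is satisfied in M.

s0, s1, s2, s4, s5, s6, s8, s9

Recall that []ψ holds at a world iff ψ holds at every accessible world, and <>ψ holds iff ψ holds at some accessible world.
Let φ = ([][](~s & s) | <>r) & <>s. Evaluate φ at each world:
  s0 (successors {s0, s5, s6, s8, s9}): φ is true.
  s1 (successors {s1, s3, s4, s6}): φ is true.
  s2 (successors {s2, s3, s4}): φ is true.
  s3 (successors {s0, s1, s3}): φ is false.
  s4 (successors {s0, s2, s4, s5, s6, s9}): φ is true.
  s5 (successors {s1, s5, s7, s8, s9}): φ is true.
  s6 (successors {s1, s6, s8}): φ is true.
  s7 (successors {s7}): φ is false.
  s8 (successors {s3, s5, s8}): φ is true.
  s9 (successors {s1, s6, s9}): φ is true.
For instance, at s8:
  At s8: [][](~s & s) | <>r is true, <>s is true, so ([][](~s & s) | <>r) & <>s is true.
    At s8: [][](~s & s) is false, <>r is true, so [][](~s & s) | <>r is true.
      At s8: [][](~s & s) requires [](~s & s) at every successor {s3, s5, s8}.
        [](~s & s) fails at s3, so [][](~s & s) is false at s8.
      At s8: <>r requires r at some successor in {s3, s5, s8}.
        r holds at s5, so <>r is true at s8.
    At s8: <>s requires s at some successor in {s3, s5, s8}.
      s holds at s3, so <>s is true at s8.
Satisfying worlds: {s0, s1, s2, s4, s5, s6, s8, s9}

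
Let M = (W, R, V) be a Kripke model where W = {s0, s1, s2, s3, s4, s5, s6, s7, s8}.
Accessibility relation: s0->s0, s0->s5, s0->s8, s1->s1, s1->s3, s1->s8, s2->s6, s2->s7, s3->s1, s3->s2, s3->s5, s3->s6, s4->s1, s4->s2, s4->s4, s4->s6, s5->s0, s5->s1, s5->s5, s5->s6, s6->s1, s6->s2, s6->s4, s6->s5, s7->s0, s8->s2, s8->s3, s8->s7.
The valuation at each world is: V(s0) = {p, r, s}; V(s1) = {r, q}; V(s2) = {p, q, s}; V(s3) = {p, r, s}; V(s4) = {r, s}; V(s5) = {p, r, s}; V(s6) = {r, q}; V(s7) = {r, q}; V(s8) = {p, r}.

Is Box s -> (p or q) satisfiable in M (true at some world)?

Yes

Let φ = Box s -> (p or q). Evaluate φ at each world:
  s0 (successors {s0, s5, s8}): φ is true.
  s1 (successors {s1, s3, s8}): φ is true.
  s2 (successors {s6, s7}): φ is true.
  s3 (successors {s1, s2, s5, s6}): φ is true.
  s4 (successors {s1, s2, s4, s6}): φ is true.
  s5 (successors {s0, s1, s5, s6}): φ is true.
  s6 (successors {s1, s2, s4, s5}): φ is true.
  s7 (successors {s0}): φ is true.
  s8 (successors {s2, s3, s7}): φ is true.
Detail at s0 (witness):
  At s0: Box s is false, p or q is true, so Box s -> (p or q) is true.
    At s0: Box s requires s at every successor {s0, s5, s8}.
      s fails at s8, so Box s is false at s0.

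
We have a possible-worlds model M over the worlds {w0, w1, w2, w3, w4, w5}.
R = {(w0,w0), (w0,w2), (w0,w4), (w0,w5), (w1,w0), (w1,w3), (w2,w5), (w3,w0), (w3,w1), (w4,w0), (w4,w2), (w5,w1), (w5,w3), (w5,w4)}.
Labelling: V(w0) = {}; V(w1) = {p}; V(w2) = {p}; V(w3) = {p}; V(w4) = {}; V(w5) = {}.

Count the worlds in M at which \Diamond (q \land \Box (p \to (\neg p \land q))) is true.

0

Recall that \Box ψ holds at a world iff ψ holds at every accessible world, and \Diamond ψ holds iff ψ holds at some accessible world.
Let φ = \Diamond (q \land \Box (p \to (\neg p \land q))). Evaluate φ at each world:
  w0 (successors {w0, w2, w4, w5}): φ is false.
  w1 (successors {w0, w3}): φ is false.
  w2 (successors {w5}): φ is false.
  w3 (successors {w0, w1}): φ is false.
  w4 (successors {w0, w2}): φ is false.
  w5 (successors {w1, w3, w4}): φ is false.
For instance, at w3:
  At w3: \Diamond (q \land \Box (p \to (\neg p \land q))) requires q \land \Box (p \to (\neg p \land q)) at some successor in {w0, w1}.
    At w0: q \land \Box (p \to (\neg p \land q)) is false.
    At w1: q \land \Box (p \to (\neg p \land q)) is false.
  So \Diamond (q \land \Box (p \to (\neg p \land q))) is false at w3.
Satisfying worlds: none.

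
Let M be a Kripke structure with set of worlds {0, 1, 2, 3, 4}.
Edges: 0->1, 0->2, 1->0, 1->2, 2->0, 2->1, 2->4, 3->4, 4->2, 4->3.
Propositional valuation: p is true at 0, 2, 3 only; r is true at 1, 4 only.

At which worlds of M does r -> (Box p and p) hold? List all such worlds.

Let φ = r -> (Box p and p). Evaluate φ at each world:
  0 (successors {1, 2}): φ is true.
  1 (successors {0, 2}): φ is false.
  2 (successors {0, 1, 4}): φ is true.
  3 (successors {4}): φ is true.
  4 (successors {2, 3}): φ is false.
For instance, at 2:
  At 2: r is false, Box p and p is false, so r -> (Box p and p) is true.
    At 2: Box p is false, p is true, so Box p and p is false.
      At 2: Box p requires p at every successor {0, 1, 4}.
        p fails at 1, so Box p is false at 2.
Satisfying worlds: {0, 2, 3}

0, 2, 3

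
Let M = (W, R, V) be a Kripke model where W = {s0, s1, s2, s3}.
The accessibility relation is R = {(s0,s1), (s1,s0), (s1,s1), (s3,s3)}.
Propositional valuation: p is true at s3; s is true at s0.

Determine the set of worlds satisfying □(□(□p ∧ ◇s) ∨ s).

s2

Let φ = □(□(□p ∧ ◇s) ∨ s). Evaluate φ at each world:
  s0 (successors {s1}): φ is false.
  s1 (successors {s0, s1}): φ is false.
  s2 (successors ∅): φ is true.
  s3 (successors {s3}): φ is false.
For instance, at s0:
  At s0: □(□(□p ∧ ◇s) ∨ s) requires □(□p ∧ ◇s) ∨ s at every successor {s1}.
    □(□p ∧ ◇s) ∨ s fails at s1, so □(□(□p ∧ ◇s) ∨ s) is false at s0.
      At s1: □(□p ∧ ◇s) is false, s is false, so □(□p ∧ ◇s) ∨ s is false.
Satisfying worlds: {s2}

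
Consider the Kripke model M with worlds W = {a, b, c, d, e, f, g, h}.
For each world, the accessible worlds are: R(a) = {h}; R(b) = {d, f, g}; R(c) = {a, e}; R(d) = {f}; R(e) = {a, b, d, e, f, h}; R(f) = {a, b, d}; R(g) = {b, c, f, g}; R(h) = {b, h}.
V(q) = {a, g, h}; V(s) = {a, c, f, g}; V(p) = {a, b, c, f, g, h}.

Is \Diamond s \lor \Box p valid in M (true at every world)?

Yes

Recall that \Box ψ holds at a world iff ψ holds at every accessible world, and \Diamond ψ holds iff ψ holds at some accessible world.
Let φ = \Diamond s \lor \Box p. Evaluate φ at each world:
  a (successors {h}): φ is true.
  b (successors {d, f, g}): φ is true.
  c (successors {a, e}): φ is true.
  d (successors {f}): φ is true.
  e (successors {a, b, d, e, f, h}): φ is true.
  f (successors {a, b, d}): φ is true.
  g (successors {b, c, f, g}): φ is true.
  h (successors {b, h}): φ is true.
For instance, at f:
  At f: \Diamond s is true, \Box p is false, so \Diamond s \lor \Box p is true.
    At f: \Diamond s requires s at some successor in {a, b, d}.
      s holds at a, so \Diamond s is true at f.
    At f: \Box p requires p at every successor {a, b, d}.
      p fails at d, so \Box p is false at f.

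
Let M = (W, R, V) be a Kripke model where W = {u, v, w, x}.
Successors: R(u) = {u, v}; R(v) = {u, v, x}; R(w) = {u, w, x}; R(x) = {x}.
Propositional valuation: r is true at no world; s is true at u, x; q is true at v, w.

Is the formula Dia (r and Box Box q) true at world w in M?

Recall that Box ψ holds at a world iff ψ holds at every accessible world, and Dia ψ holds iff ψ holds at some accessible world.
At w: Dia (r and Box Box q) requires r and Box Box q at some successor in {u, w, x}.
  At u: r and Box Box q is false.
  At w: r and Box Box q is false.
  At x: r and Box Box q is false.
So Dia (r and Box Box q) is false at w.

No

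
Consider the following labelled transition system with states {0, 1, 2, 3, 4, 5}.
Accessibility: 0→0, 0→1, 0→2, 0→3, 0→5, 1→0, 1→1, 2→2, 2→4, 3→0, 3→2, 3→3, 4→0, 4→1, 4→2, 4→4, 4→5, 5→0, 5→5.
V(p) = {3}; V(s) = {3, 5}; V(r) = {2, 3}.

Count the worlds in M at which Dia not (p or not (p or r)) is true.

4

Let φ = Dia not (p or not (p or r)). Evaluate φ at each world:
  0 (successors {0, 1, 2, 3, 5}): φ is true.
  1 (successors {0, 1}): φ is false.
  2 (successors {2, 4}): φ is true.
  3 (successors {0, 2, 3}): φ is true.
  4 (successors {0, 1, 2, 4, 5}): φ is true.
  5 (successors {0, 5}): φ is false.
For instance, at 3:
  At 3: Dia not (p or not (p or r)) requires not (p or not (p or r)) at some successor in {0, 2, 3}.
    not (p or not (p or r)) holds at 2, so Dia not (p or not (p or r)) is true at 3.
Satisfying worlds: {0, 2, 3, 4}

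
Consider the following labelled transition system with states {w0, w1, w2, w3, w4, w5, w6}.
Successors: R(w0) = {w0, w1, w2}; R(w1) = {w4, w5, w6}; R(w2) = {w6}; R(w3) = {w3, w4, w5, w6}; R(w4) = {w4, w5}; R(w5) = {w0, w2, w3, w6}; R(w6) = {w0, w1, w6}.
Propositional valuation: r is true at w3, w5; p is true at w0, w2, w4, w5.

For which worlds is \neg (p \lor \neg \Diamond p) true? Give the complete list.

Recall that \Diamond ψ holds at a world iff ψ holds at some accessible world.
Let φ = \neg (p \lor \neg \Diamond p). Evaluate φ at each world:
  w0 (successors {w0, w1, w2}): φ is false.
  w1 (successors {w4, w5, w6}): φ is true.
  w2 (successors {w6}): φ is false.
  w3 (successors {w3, w4, w5, w6}): φ is true.
  w4 (successors {w4, w5}): φ is false.
  w5 (successors {w0, w2, w3, w6}): φ is false.
  w6 (successors {w0, w1, w6}): φ is true.
For instance, at w0:
  At w0: p \lor \neg \Diamond p is true, so \neg (p \lor \neg \Diamond p) is false.
    At w0: p is true, \neg \Diamond p is false, so p \lor \neg \Diamond p is true.
      At w0: \Diamond p is true, so \neg \Diamond p is false.
Satisfying worlds: {w1, w3, w6}

w1, w3, w6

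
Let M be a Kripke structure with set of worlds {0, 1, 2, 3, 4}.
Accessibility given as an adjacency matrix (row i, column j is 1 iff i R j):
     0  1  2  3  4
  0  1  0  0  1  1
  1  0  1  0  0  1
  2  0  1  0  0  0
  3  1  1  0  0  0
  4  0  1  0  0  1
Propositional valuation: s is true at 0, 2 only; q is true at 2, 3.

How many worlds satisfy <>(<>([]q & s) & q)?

Recall that []ψ holds at a world iff ψ holds at every accessible world, and <>ψ holds iff ψ holds at some accessible world.
Let φ = <>(<>([]q & s) & q). Evaluate φ at each world:
  0 (successors {0, 3, 4}): φ is false.
  1 (successors {1, 4}): φ is false.
  2 (successors {1}): φ is false.
  3 (successors {0, 1}): φ is false.
  4 (successors {1, 4}): φ is false.
For instance, at 2:
  At 2: <>(<>([]q & s) & q) requires <>([]q & s) & q at some successor in {1}.
    At 1: <>([]q & s) & q is false.
  So <>(<>([]q & s) & q) is false at 2.
Satisfying worlds: none.

0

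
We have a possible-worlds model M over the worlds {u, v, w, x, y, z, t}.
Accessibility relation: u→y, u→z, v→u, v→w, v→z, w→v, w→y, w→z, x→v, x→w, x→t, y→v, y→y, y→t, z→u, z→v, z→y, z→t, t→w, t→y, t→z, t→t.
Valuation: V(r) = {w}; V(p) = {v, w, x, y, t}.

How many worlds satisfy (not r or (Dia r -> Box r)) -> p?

5

Let φ = (not r or (Dia r -> Box r)) -> p. Evaluate φ at each world:
  u (successors {y, z}): φ is false.
  v (successors {u, w, z}): φ is true.
  w (successors {v, y, z}): φ is true.
  x (successors {v, w, t}): φ is true.
  y (successors {v, y, t}): φ is true.
  z (successors {u, v, y, t}): φ is false.
  t (successors {w, y, z, t}): φ is true.
For instance, at t:
  At t: not r or (Dia r -> Box r) is true, p is true, so (not r or (Dia r -> Box r)) -> p is true.
    At t: not r is true, Dia r -> Box r is false, so not r or (Dia r -> Box r) is true.
      At t: Dia r is true, Box r is false, so Dia r -> Box r is false.
Satisfying worlds: {v, w, x, y, t}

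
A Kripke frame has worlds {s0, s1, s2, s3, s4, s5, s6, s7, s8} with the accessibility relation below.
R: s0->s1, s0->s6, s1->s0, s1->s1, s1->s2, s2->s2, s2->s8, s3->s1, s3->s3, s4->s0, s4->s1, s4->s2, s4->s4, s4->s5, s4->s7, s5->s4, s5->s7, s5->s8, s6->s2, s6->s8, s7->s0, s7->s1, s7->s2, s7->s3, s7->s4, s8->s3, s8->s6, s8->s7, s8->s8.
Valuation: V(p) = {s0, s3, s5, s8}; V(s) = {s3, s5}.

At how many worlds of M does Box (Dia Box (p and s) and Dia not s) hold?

Let φ = Box (Dia Box (p and s) and Dia not s). Evaluate φ at each world:
  s0 (successors {s1, s6}): φ is false.
  s1 (successors {s0, s1, s2}): φ is false.
  s2 (successors {s2, s8}): φ is false.
  s3 (successors {s1, s3}): φ is false.
  s4 (successors {s0, s1, s2, s4, s5, s7}): φ is false.
  s5 (successors {s4, s7, s8}): φ is false.
  s6 (successors {s2, s8}): φ is false.
  s7 (successors {s0, s1, s2, s3, s4}): φ is false.
  s8 (successors {s3, s6, s7, s8}): φ is false.
For instance, at s4:
  At s4: Box (Dia Box (p and s) and Dia not s) requires Dia Box (p and s) and Dia not s at every successor {s0, s1, s2, s4, s5, s7}.
    Dia Box (p and s) and Dia not s fails at s0, so Box (Dia Box (p and s) and Dia not s) is false at s4.
      At s0: Dia Box (p and s) is false, Dia not s is true, so Dia Box (p and s) and Dia not s is false.
Satisfying worlds: none.

0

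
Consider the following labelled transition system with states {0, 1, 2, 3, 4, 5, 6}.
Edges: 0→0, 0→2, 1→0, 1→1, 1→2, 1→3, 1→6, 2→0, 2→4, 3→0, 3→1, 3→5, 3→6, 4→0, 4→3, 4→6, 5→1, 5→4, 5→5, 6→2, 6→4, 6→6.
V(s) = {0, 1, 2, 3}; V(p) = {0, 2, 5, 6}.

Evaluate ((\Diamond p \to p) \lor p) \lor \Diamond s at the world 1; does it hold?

Yes

At 1: (\Diamond p \to p) \lor p is false, \Diamond s is true, so ((\Diamond p \to p) \lor p) \lor \Diamond s is true.
  At 1: \Diamond p \to p is false, p is false, so (\Diamond p \to p) \lor p is false.
    At 1: \Diamond p is true, p is false, so \Diamond p \to p is false.
      At 1: \Diamond p requires p at some successor in {0, 1, 2, 3, 6}.
        p holds at 0, so \Diamond p is true at 1.
  At 1: \Diamond s requires s at some successor in {0, 1, 2, 3, 6}.
    s holds at 0, so \Diamond s is true at 1.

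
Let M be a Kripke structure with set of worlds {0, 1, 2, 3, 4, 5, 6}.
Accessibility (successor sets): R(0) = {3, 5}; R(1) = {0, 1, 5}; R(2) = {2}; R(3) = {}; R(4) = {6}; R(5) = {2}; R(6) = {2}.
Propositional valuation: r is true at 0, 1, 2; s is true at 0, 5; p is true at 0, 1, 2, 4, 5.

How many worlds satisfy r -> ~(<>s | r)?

Recall that <>ψ holds at a world iff ψ holds at some accessible world.
Let φ = r -> ~(<>s | r). Evaluate φ at each world:
  0 (successors {3, 5}): φ is false.
  1 (successors {0, 1, 5}): φ is false.
  2 (successors {2}): φ is false.
  3 (successors ∅): φ is true.
  4 (successors {6}): φ is true.
  5 (successors {2}): φ is true.
  6 (successors {2}): φ is true.
For instance, at 1:
  At 1: r is true, ~(<>s | r) is false, so r -> ~(<>s | r) is false.
    At 1: <>s | r is true, so ~(<>s | r) is false.
      At 1: <>s is true, r is true, so <>s | r is true.
Satisfying worlds: {3, 4, 5, 6}

4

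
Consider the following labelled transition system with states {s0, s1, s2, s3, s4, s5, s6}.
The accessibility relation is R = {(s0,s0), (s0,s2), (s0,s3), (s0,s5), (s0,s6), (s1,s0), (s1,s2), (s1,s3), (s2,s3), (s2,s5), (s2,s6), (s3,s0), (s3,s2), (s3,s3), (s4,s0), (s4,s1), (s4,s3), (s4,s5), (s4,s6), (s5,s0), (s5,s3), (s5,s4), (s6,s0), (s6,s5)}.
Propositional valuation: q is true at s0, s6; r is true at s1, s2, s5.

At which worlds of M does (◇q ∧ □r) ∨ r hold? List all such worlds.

Let φ = (◇q ∧ □r) ∨ r. Evaluate φ at each world:
  s0 (successors {s0, s2, s3, s5, s6}): φ is false.
  s1 (successors {s0, s2, s3}): φ is true.
  s2 (successors {s3, s5, s6}): φ is true.
  s3 (successors {s0, s2, s3}): φ is false.
  s4 (successors {s0, s1, s3, s5, s6}): φ is false.
  s5 (successors {s0, s3, s4}): φ is true.
  s6 (successors {s0, s5}): φ is false.
For instance, at s5:
  At s5: ◇q ∧ □r is false, r is true, so (◇q ∧ □r) ∨ r is true.
    At s5: ◇q is true, □r is false, so ◇q ∧ □r is false.
      At s5: ◇q requires q at some successor in {s0, s3, s4}.
        q holds at s0, so ◇q is true at s5.
      At s5: □r requires r at every successor {s0, s3, s4}.
        r fails at s0, so □r is false at s5.
Satisfying worlds: {s1, s2, s5}

s1, s2, s5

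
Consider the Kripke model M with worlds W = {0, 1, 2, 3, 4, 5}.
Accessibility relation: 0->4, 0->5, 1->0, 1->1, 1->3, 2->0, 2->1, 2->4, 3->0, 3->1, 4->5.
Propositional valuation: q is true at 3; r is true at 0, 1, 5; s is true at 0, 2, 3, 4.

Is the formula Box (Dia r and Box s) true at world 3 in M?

At 3: Box (Dia r and Box s) requires Dia r and Box s at every successor {0, 1}.
  Dia r and Box s fails at 0, so Box (Dia r and Box s) is false at 3.
    At 0: Dia r is true, Box s is false, so Dia r and Box s is false.
      At 0: Dia r requires r at some successor in {4, 5}.
        r holds at 5, so Dia r is true at 0.
      At 0: Box s requires s at every successor {4, 5}.
        s fails at 5, so Box s is false at 0.

No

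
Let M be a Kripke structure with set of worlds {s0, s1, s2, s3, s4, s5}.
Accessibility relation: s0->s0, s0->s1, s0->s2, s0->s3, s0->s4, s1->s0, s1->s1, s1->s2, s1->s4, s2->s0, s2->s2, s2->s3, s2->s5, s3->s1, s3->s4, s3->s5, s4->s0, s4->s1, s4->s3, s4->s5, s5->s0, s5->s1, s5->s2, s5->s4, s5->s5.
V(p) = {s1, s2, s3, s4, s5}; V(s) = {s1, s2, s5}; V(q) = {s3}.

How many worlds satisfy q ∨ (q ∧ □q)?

1

Let φ = q ∨ (q ∧ □q). Evaluate φ at each world:
  s0 (successors {s0, s1, s2, s3, s4}): φ is false.
  s1 (successors {s0, s1, s2, s4}): φ is false.
  s2 (successors {s0, s2, s3, s5}): φ is false.
  s3 (successors {s1, s4, s5}): φ is true.
  s4 (successors {s0, s1, s3, s5}): φ is false.
  s5 (successors {s0, s1, s2, s4, s5}): φ is false.
For instance, at s4:
  At s4: q is false, q ∧ □q is false, so q ∨ (q ∧ □q) is false.
    At s4: q is false, □q is false, so q ∧ □q is false.
      At s4: □q requires q at every successor {s0, s1, s3, s5}.
        q fails at s0, so □q is false at s4.
Satisfying worlds: {s3}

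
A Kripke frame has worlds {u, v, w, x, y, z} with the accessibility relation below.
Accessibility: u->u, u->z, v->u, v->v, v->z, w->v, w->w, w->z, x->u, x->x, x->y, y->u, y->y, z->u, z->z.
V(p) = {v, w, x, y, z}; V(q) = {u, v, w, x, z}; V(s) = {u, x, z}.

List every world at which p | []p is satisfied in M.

Recall that []ψ holds at a world iff ψ holds at every accessible world, and <>ψ holds iff ψ holds at some accessible world.
Let φ = p | []p. Evaluate φ at each world:
  u (successors {u, z}): φ is false.
  v (successors {u, v, z}): φ is true.
  w (successors {v, w, z}): φ is true.
  x (successors {u, x, y}): φ is true.
  y (successors {u, y}): φ is true.
  z (successors {u, z}): φ is true.
For instance, at z:
  At z: p is true, []p is false, so p | []p is true.
    At z: []p requires p at every successor {u, z}.
      p fails at u, so []p is false at z.
Satisfying worlds: {v, w, x, y, z}

v, w, x, y, z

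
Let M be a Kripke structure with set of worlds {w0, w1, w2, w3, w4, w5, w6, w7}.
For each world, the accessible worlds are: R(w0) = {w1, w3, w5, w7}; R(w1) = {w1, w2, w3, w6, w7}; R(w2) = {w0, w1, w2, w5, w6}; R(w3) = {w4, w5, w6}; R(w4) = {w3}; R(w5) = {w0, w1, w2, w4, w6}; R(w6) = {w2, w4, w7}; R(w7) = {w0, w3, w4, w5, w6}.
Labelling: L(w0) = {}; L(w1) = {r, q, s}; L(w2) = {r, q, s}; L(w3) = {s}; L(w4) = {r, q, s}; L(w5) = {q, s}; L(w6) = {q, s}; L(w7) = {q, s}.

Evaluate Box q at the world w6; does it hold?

At w6: Box q requires q at every successor {w2, w4, w7}.
  At w2: q is true.
  At w4: q is true.
  At w7: q is true.
So Box q is true at w6.

Yes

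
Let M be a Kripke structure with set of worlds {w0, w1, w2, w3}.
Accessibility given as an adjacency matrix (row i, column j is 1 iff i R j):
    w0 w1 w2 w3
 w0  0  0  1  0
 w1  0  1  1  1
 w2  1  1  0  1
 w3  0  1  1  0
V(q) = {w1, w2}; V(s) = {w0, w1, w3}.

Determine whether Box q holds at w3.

Yes

At w3: Box q requires q at every successor {w1, w2}.
  At w1: q is true.
  At w2: q is true.
So Box q is true at w3.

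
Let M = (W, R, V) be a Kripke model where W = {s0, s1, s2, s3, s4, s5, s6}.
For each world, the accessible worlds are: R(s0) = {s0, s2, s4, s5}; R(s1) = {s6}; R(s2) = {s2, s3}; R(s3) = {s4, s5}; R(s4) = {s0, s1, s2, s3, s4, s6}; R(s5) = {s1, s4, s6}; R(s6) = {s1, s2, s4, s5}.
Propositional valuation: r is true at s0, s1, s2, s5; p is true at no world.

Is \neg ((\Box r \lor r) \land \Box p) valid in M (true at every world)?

Let φ = \neg ((\Box r \lor r) \land \Box p). Evaluate φ at each world:
  s0 (successors {s0, s2, s4, s5}): φ is true.
  s1 (successors {s6}): φ is true.
  s2 (successors {s2, s3}): φ is true.
  s3 (successors {s4, s5}): φ is true.
  s4 (successors {s0, s1, s2, s3, s4, s6}): φ is true.
  s5 (successors {s1, s4, s6}): φ is true.
  s6 (successors {s1, s2, s4, s5}): φ is true.
For instance, at s5:
  At s5: (\Box r \lor r) \land \Box p is false, so \neg ((\Box r \lor r) \land \Box p) is true.
    At s5: \Box r \lor r is true, \Box p is false, so (\Box r \lor r) \land \Box p is false.
      At s5: \Box r is false, r is true, so \Box r \lor r is true.
      At s5: \Box p requires p at every successor {s1, s4, s6}.
        p fails at s1, so \Box p is false at s5.

Yes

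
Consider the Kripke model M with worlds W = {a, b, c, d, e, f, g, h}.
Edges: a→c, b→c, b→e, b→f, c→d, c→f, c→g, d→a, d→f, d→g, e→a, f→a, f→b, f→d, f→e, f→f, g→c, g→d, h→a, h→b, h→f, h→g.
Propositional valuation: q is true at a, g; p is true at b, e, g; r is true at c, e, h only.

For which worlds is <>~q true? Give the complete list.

a, b, c, d, f, g, h

Let φ = <>~q. Evaluate φ at each world:
  a (successors {c}): φ is true.
  b (successors {c, e, f}): φ is true.
  c (successors {d, f, g}): φ is true.
  d (successors {a, f, g}): φ is true.
  e (successors {a}): φ is false.
  f (successors {a, b, d, e, f}): φ is true.
  g (successors {c, d}): φ is true.
  h (successors {a, b, f, g}): φ is true.
For instance, at g:
  At g: <>~q requires ~q at some successor in {c, d}.
    ~q holds at c, so <>~q is true at g.
Satisfying worlds: {a, b, c, d, f, g, h}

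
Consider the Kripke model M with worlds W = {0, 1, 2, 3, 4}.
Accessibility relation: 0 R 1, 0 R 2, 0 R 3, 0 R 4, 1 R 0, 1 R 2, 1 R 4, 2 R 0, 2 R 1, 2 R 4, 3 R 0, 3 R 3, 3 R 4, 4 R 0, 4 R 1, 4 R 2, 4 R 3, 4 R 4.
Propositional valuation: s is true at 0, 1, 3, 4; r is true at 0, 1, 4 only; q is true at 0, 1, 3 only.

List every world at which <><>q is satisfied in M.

Recall that <>ψ holds at a world iff ψ holds at some accessible world.
Let φ = <><>q. Evaluate φ at each world:
  0 (successors {1, 2, 3, 4}): φ is true.
  1 (successors {0, 2, 4}): φ is true.
  2 (successors {0, 1, 4}): φ is true.
  3 (successors {0, 3, 4}): φ is true.
  4 (successors {0, 1, 2, 3, 4}): φ is true.
For instance, at 1:
  At 1: <><>q requires <>q at some successor in {0, 2, 4}.
    <>q holds at 0, so <><>q is true at 1.
      At 0: <>q requires q at some successor in {1, 2, 3, 4}.
        q holds at 1, so <>q is true at 0.
Satisfying worlds: {0, 1, 2, 3, 4}

0, 1, 2, 3, 4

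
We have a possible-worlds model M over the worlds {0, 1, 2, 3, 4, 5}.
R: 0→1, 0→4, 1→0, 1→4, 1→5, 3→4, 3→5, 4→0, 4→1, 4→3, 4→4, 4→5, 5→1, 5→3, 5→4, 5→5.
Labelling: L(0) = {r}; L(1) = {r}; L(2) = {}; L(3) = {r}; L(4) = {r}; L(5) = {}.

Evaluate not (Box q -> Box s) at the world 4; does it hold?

No

At 4: Box q -> Box s is true, so not (Box q -> Box s) is false.
  At 4: Box q is false, Box s is false, so Box q -> Box s is true.
    At 4: Box q requires q at every successor {0, 1, 3, 4, 5}.
      q fails at 0, so Box q is false at 4.
    At 4: Box s requires s at every successor {0, 1, 3, 4, 5}.
      s fails at 0, so Box s is false at 4.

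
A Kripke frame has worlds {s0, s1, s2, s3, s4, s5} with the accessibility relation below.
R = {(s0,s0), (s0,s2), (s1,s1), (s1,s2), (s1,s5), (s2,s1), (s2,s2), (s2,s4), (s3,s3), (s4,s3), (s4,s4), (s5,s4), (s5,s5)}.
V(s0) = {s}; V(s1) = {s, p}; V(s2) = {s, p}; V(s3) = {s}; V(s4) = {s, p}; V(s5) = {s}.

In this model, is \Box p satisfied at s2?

Yes

At s2: \Box p requires p at every successor {s1, s2, s4}.
  At s1: p is true.
  At s2: p is true.
  At s4: p is true.
So \Box p is true at s2.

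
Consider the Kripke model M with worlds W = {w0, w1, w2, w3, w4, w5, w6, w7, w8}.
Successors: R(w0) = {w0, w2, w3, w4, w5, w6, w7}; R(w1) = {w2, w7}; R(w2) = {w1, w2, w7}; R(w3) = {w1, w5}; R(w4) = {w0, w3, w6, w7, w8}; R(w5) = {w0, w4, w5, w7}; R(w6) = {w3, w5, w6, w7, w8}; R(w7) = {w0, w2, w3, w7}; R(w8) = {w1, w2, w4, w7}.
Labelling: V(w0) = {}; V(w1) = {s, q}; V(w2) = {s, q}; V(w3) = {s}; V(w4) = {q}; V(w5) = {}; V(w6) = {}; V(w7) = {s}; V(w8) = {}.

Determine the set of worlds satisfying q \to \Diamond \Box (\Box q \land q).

w0, w3, w5, w6, w7, w8

Let φ = q \to \Diamond \Box (\Box q \land q). Evaluate φ at each world:
  w0 (successors {w0, w2, w3, w4, w5, w6, w7}): φ is true.
  w1 (successors {w2, w7}): φ is false.
  w2 (successors {w1, w2, w7}): φ is false.
  w3 (successors {w1, w5}): φ is true.
  w4 (successors {w0, w3, w6, w7, w8}): φ is false.
  w5 (successors {w0, w4, w5, w7}): φ is true.
  w6 (successors {w3, w5, w6, w7, w8}): φ is true.
  w7 (successors {w0, w2, w3, w7}): φ is true.
  w8 (successors {w1, w2, w4, w7}): φ is true.
For instance, at w5:
  At w5: q is false, \Diamond \Box (\Box q \land q) is false, so q \to \Diamond \Box (\Box q \land q) is true.
    At w5: \Diamond \Box (\Box q \land q) requires \Box (\Box q \land q) at some successor in {w0, w4, w5, w7}.
      At w0: \Box (\Box q \land q) is false.
      At w4: \Box (\Box q \land q) is false.
      At w5: \Box (\Box q \land q) is false.
      At w7: \Box (\Box q \land q) is false.
    So \Diamond \Box (\Box q \land q) is false at w5.
Satisfying worlds: {w0, w3, w5, w6, w7, w8}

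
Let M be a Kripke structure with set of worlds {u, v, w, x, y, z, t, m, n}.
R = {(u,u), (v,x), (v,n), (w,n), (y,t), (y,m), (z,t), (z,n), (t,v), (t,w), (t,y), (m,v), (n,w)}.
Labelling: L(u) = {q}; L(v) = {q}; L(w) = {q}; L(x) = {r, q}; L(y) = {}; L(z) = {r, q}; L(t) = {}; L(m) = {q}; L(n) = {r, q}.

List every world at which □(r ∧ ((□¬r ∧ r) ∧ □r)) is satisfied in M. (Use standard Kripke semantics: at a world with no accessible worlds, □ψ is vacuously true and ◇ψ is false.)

x

Recall that □ψ holds at a world iff ψ holds at every accessible world, and ◇ψ holds iff ψ holds at some accessible world.
Let φ = □(r ∧ ((□¬r ∧ r) ∧ □r)). Evaluate φ at each world:
  u (successors {u}): φ is false.
  v (successors {x, n}): φ is false.
  w (successors {n}): φ is false.
  x (successors ∅): φ is true.
  y (successors {t, m}): φ is false.
  z (successors {t, n}): φ is false.
  t (successors {v, w, y}): φ is false.
  m (successors {v}): φ is false.
  n (successors {w}): φ is false.
For instance, at z:
  At z: □(r ∧ ((□¬r ∧ r) ∧ □r)) requires r ∧ ((□¬r ∧ r) ∧ □r) at every successor {t, n}.
    r ∧ ((□¬r ∧ r) ∧ □r) fails at t, so □(r ∧ ((□¬r ∧ r) ∧ □r)) is false at z.
      At t: r is false, (□¬r ∧ r) ∧ □r is false, so r ∧ ((□¬r ∧ r) ∧ □r) is false.
Satisfying worlds: {x}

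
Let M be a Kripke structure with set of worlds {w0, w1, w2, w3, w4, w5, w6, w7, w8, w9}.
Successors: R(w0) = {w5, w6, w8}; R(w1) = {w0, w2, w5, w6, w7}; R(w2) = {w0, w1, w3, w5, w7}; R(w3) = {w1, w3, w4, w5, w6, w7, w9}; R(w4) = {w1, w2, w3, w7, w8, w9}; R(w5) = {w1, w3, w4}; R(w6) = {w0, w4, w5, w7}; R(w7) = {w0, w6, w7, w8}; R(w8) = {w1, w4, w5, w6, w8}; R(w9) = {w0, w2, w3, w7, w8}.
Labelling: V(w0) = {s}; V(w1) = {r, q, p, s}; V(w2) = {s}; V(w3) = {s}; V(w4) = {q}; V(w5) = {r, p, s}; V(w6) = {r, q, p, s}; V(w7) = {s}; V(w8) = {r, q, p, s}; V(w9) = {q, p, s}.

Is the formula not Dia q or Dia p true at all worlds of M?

Yes

Recall that Dia ψ holds at a world iff ψ holds at some accessible world.
Let φ = not Dia q or Dia p. Evaluate φ at each world:
  w0 (successors {w5, w6, w8}): φ is true.
  w1 (successors {w0, w2, w5, w6, w7}): φ is true.
  w2 (successors {w0, w1, w3, w5, w7}): φ is true.
  w3 (successors {w1, w3, w4, w5, w6, w7, w9}): φ is true.
  w4 (successors {w1, w2, w3, w7, w8, w9}): φ is true.
  w5 (successors {w1, w3, w4}): φ is true.
  w6 (successors {w0, w4, w5, w7}): φ is true.
  w7 (successors {w0, w6, w7, w8}): φ is true.
  w8 (successors {w1, w4, w5, w6, w8}): φ is true.
  w9 (successors {w0, w2, w3, w7, w8}): φ is true.
For instance, at w4:
  At w4: not Dia q is false, Dia p is true, so not Dia q or Dia p is true.
    At w4: Dia q is true, so not Dia q is false.
      At w4: Dia q requires q at some successor in {w1, w2, w3, w7, w8, w9}.
        q holds at w1, so Dia q is true at w4.
    At w4: Dia p requires p at some successor in {w1, w2, w3, w7, w8, w9}.
      p holds at w1, so Dia p is true at w4.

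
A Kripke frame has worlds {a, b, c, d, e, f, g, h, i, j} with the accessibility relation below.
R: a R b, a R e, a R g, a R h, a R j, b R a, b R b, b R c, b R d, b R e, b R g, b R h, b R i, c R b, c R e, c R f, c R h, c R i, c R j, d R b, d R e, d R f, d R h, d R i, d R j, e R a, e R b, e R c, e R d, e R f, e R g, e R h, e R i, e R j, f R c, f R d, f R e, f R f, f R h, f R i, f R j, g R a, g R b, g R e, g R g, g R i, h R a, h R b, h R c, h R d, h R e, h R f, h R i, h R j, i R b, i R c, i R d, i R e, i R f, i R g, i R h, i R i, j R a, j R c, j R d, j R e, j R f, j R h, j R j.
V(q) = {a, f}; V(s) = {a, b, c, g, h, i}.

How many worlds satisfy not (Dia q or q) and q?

Let φ = not (Dia q or q) and q. Evaluate φ at each world:
  a (successors {b, e, g, h, j}): φ is false.
  b (successors {a, b, c, d, e, g, h, i}): φ is false.
  c (successors {b, e, f, h, i, j}): φ is false.
  d (successors {b, e, f, h, i, j}): φ is false.
  e (successors {a, b, c, d, f, g, h, i, j}): φ is false.
  f (successors {c, d, e, f, h, i, j}): φ is false.
  g (successors {a, b, e, g, i}): φ is false.
  h (successors {a, b, c, d, e, f, i, j}): φ is false.
  i (successors {b, c, d, e, f, g, h, i}): φ is false.
  j (successors {a, c, d, e, f, h, j}): φ is false.
For instance, at b:
  At b: not (Dia q or q) is false, q is false, so not (Dia q or q) and q is false.
    At b: Dia q or q is true, so not (Dia q or q) is false.
      At b: Dia q is true, q is false, so Dia q or q is true.
Satisfying worlds: none.

0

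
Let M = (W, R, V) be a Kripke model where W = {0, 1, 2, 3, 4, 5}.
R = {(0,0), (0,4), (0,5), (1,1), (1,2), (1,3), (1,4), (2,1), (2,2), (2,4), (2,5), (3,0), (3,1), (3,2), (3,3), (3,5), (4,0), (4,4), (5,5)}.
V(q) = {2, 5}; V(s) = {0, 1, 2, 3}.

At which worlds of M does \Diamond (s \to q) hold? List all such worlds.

0, 1, 2, 3, 4, 5

Let φ = \Diamond (s \to q). Evaluate φ at each world:
  0 (successors {0, 4, 5}): φ is true.
  1 (successors {1, 2, 3, 4}): φ is true.
  2 (successors {1, 2, 4, 5}): φ is true.
  3 (successors {0, 1, 2, 3, 5}): φ is true.
  4 (successors {0, 4}): φ is true.
  5 (successors {5}): φ is true.
For instance, at 5:
  At 5: \Diamond (s \to q) requires s \to q at some successor in {5}.
    s \to q holds at 5, so \Diamond (s \to q) is true at 5.
Satisfying worlds: {0, 1, 2, 3, 4, 5}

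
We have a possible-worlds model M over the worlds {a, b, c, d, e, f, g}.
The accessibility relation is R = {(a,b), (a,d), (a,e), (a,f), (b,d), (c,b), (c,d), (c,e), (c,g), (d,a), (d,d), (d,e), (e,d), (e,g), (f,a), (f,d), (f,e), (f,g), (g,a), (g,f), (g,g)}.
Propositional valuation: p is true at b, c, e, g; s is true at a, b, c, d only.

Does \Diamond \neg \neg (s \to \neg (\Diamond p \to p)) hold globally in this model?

Let φ = \Diamond \neg \neg (s \to \neg (\Diamond p \to p)). Evaluate φ at each world:
  a (successors {b, d, e, f}): φ is true.
  b (successors {d}): φ is true.
  c (successors {b, d, e, g}): φ is true.
  d (successors {a, d, e}): φ is true.
  e (successors {d, g}): φ is true.
  f (successors {a, d, e, g}): φ is true.
  g (successors {a, f, g}): φ is true.
For instance, at b:
  At b: \Diamond \neg \neg (s \to \neg (\Diamond p \to p)) requires \neg \neg (s \to \neg (\Diamond p \to p)) at some successor in {d}.
    \neg \neg (s \to \neg (\Diamond p \to p)) holds at d, so \Diamond \neg \neg (s \to \neg (\Diamond p \to p)) is true at b.
      At d: \neg (s \to \neg (\Diamond p \to p)) is false, so \neg \neg (s \to \neg (\Diamond p \to p)) is true.

Yes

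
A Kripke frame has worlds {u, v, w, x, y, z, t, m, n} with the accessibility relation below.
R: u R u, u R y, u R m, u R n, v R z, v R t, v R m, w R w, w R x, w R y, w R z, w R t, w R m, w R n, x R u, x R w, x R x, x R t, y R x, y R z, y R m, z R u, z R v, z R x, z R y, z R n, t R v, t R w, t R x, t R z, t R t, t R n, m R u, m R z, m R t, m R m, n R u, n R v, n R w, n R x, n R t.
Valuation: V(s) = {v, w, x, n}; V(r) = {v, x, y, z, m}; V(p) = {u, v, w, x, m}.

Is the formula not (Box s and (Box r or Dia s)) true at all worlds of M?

Let φ = not (Box s and (Box r or Dia s)). Evaluate φ at each world:
  u (successors {u, y, m, n}): φ is true.
  v (successors {z, t, m}): φ is true.
  w (successors {w, x, y, z, t, m, n}): φ is true.
  x (successors {u, w, x, t}): φ is true.
  y (successors {x, z, m}): φ is true.
  z (successors {u, v, x, y, n}): φ is true.
  t (successors {v, w, x, z, t, n}): φ is true.
  m (successors {u, z, t, m}): φ is true.
  n (successors {u, v, w, x, t}): φ is true.
For instance, at m:
  At m: Box s and (Box r or Dia s) is false, so not (Box s and (Box r or Dia s)) is true.
    At m: Box s is false, Box r or Dia s is false, so Box s and (Box r or Dia s) is false.
      At m: Box s requires s at every successor {u, z, t, m}.
        s fails at u, so Box s is false at m.
      At m: Box r is false, Dia s is false, so Box r or Dia s is false.

Yes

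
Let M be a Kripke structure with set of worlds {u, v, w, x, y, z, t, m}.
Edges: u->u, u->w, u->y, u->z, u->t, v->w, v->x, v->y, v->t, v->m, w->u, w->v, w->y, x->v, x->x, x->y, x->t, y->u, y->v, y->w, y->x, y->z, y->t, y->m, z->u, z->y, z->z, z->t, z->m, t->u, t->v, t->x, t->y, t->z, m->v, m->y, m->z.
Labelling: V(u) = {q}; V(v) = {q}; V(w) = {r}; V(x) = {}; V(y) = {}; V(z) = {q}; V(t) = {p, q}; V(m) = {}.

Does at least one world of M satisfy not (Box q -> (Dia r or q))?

Let φ = not (Box q -> (Dia r or q)). Evaluate φ at each world:
  u (successors {u, w, y, z, t}): φ is false.
  v (successors {w, x, y, t, m}): φ is false.
  w (successors {u, v, y}): φ is false.
  x (successors {v, x, y, t}): φ is false.
  y (successors {u, v, w, x, z, t, m}): φ is false.
  z (successors {u, y, z, t, m}): φ is false.
  t (successors {u, v, x, y, z}): φ is false.
  m (successors {v, y, z}): φ is false.
For instance, at v:
  At v: Box q -> (Dia r or q) is true, so not (Box q -> (Dia r or q)) is false.
    At v: Box q is false, Dia r or q is true, so Box q -> (Dia r or q) is true.
      At v: Box q requires q at every successor {w, x, y, t, m}.
        q fails at w, so Box q is false at v.
      At v: Dia r is true, q is true, so Dia r or q is true.

No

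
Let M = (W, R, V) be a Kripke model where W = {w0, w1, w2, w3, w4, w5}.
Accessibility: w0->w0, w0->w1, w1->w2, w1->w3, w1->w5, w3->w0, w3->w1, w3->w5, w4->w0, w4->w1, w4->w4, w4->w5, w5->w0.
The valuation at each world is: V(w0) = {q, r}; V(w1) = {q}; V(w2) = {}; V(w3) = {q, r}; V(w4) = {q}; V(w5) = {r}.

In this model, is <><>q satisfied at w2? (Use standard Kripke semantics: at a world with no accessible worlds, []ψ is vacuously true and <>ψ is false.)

No

Recall that <>ψ holds at a world iff ψ holds at some accessible world.
At w2: no accessible worlds, so <><>q is false.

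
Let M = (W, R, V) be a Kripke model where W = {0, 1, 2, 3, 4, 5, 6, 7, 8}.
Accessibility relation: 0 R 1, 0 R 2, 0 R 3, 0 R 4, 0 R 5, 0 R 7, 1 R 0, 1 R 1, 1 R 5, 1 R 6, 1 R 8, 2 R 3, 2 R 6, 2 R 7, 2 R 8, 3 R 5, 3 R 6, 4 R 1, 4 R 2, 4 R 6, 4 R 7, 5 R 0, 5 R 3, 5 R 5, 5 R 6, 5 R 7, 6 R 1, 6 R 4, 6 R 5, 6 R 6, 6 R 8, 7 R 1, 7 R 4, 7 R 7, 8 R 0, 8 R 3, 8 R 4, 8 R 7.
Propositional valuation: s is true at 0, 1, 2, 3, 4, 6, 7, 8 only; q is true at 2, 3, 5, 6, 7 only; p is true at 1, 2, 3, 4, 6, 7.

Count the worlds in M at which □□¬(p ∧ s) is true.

0

Recall that □ψ holds at a world iff ψ holds at every accessible world, and ◇ψ holds iff ψ holds at some accessible world.
Let φ = □□¬(p ∧ s). Evaluate φ at each world:
  0 (successors {1, 2, 3, 4, 5, 7}): φ is false.
  1 (successors {0, 1, 5, 6, 8}): φ is false.
  2 (successors {3, 6, 7, 8}): φ is false.
  3 (successors {5, 6}): φ is false.
  4 (successors {1, 2, 6, 7}): φ is false.
  5 (successors {0, 3, 5, 6, 7}): φ is false.
  6 (successors {1, 4, 5, 6, 8}): φ is false.
  7 (successors {1, 4, 7}): φ is false.
  8 (successors {0, 3, 4, 7}): φ is false.
For instance, at 1:
  At 1: □□¬(p ∧ s) requires □¬(p ∧ s) at every successor {0, 1, 5, 6, 8}.
    □¬(p ∧ s) fails at 0, so □□¬(p ∧ s) is false at 1.
      At 0: □¬(p ∧ s) requires ¬(p ∧ s) at every successor {1, 2, 3, 4, 5, 7}.
        ¬(p ∧ s) fails at 1, so □¬(p ∧ s) is false at 0.
Satisfying worlds: none.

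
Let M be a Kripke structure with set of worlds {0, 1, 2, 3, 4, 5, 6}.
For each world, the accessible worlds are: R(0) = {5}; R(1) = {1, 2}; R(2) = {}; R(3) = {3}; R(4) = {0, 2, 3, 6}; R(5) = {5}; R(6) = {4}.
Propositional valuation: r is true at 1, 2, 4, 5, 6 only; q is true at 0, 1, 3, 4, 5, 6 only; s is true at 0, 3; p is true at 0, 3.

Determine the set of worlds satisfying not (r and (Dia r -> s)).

Let φ = not (r and (Dia r -> s)). Evaluate φ at each world:
  0 (successors {5}): φ is true.
  1 (successors {1, 2}): φ is true.
  2 (successors ∅): φ is false.
  3 (successors {3}): φ is true.
  4 (successors {0, 2, 3, 6}): φ is true.
  5 (successors {5}): φ is true.
  6 (successors {4}): φ is true.
For instance, at 5:
  At 5: r and (Dia r -> s) is false, so not (r and (Dia r -> s)) is true.
    At 5: r is true, Dia r -> s is false, so r and (Dia r -> s) is false.
      At 5: Dia r is true, s is false, so Dia r -> s is false.
Satisfying worlds: {0, 1, 3, 4, 5, 6}

0, 1, 3, 4, 5, 6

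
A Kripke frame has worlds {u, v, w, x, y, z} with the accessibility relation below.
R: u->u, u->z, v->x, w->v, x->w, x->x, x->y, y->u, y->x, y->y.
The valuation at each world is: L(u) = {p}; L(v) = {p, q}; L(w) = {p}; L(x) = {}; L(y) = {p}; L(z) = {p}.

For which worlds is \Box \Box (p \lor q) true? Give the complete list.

Let φ = \Box \Box (p \lor q). Evaluate φ at each world:
  u (successors {u, z}): φ is true.
  v (successors {x}): φ is false.
  w (successors {v}): φ is false.
  x (successors {w, x, y}): φ is false.
  y (successors {u, x, y}): φ is false.
  z (successors ∅): φ is true.
For instance, at v:
  At v: \Box \Box (p \lor q) requires \Box (p \lor q) at every successor {x}.
    \Box (p \lor q) fails at x, so \Box \Box (p \lor q) is false at v.
      At x: \Box (p \lor q) requires p \lor q at every successor {w, x, y}.
        p \lor q fails at x, so \Box (p \lor q) is false at x.
Satisfying worlds: {u, z}

u, z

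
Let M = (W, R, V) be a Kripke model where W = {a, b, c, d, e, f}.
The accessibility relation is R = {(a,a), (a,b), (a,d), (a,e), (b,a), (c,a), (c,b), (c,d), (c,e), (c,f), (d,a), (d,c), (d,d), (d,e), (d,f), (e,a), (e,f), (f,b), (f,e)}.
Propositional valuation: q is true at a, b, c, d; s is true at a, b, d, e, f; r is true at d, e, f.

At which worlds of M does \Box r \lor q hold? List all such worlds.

Let φ = \Box r \lor q. Evaluate φ at each world:
  a (successors {a, b, d, e}): φ is true.
  b (successors {a}): φ is true.
  c (successors {a, b, d, e, f}): φ is true.
  d (successors {a, c, d, e, f}): φ is true.
  e (successors {a, f}): φ is false.
  f (successors {b, e}): φ is false.
For instance, at c:
  At c: \Box r is false, q is true, so \Box r \lor q is true.
    At c: \Box r requires r at every successor {a, b, d, e, f}.
      r fails at a, so \Box r is false at c.
Satisfying worlds: {a, b, c, d}

a, b, c, d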